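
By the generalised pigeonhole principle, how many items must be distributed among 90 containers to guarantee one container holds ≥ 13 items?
n = (13 − 1)·90 + 1 = 1081

By the generalised pigeonhole principle, to guarantee some box contains ≥ r objects we need more than (r − 1) · k objects total. Threshold: n = (r − 1) · k + 1. With r = 13 and k = 90: n = 12 · 90 + 1 = 1080 + 1 = 1081. For n = 1080 = 12 · 90, we can put exactly 12 objects in every box, avoiding 13 in any single one — so 1081 is tight.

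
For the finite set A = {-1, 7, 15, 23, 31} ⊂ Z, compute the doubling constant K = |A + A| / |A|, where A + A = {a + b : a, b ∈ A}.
K = |A + A| / |A| = 9/5

Enumerate A + A = {a + b : a, b ∈ A}. With |A| = 5, there are |A|^2 = 25 ordered sum pairs; collecting distinct values, A + A = {-2, 6, 14, 22, 30, 38, 46, 54, 62}, so |A + A| = 9. Thus K = 9/5. Here |A + A| = 2|A| − 1 = 9, the minimum possible — so K = 9/5 is minimal, which holds iff A is an arithmetic progression.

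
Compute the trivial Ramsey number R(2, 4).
R(2, 4) = 4

R(2, k) = k for all k ≥ 2: in a 2-colouring of K_k, either some edge is red (a red K_2) or all edges are blue (a blue K_k). And K_{3} coloured all-blue has no blue K_4, so R(2, 4) > 3. Hence R(2, 4) = 4.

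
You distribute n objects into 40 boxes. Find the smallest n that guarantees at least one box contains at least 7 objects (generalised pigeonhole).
n = (7 − 1)·40 + 1 = 241

By the generalised pigeonhole principle, to guarantee some box contains ≥ r objects we need more than (r − 1) · k objects total. Threshold: n = (r − 1) · k + 1. With r = 7 and k = 40: n = 6 · 40 + 1 = 240 + 1 = 241. For n = 240 = 6 · 40, we can put exactly 6 objects in every box, avoiding 7 in any single one — so 241 is tight.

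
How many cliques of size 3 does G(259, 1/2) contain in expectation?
E[# K_3] = C(259, 3) · (1/2)^C(3, 2) = 2862209 / 2^3 = 357776.125

For each 3-subset S of vertices (there are C(259, 3) = 2862209 such S), let X_S = 1 if S induces a K_3 (all C(3, 2) = 3 edges present). Then P(X_S = 1) = (1/2)^3 = 1/8. By linearity of expectation, E[# K_3] = C(259, 3) · (1/2)^3 = 2862209 / 8 = 357776.125.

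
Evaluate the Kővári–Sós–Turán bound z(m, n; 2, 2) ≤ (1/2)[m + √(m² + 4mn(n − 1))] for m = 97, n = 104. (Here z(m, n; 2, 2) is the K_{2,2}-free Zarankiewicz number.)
z(97, 104; 2, 2) ≤ (1/2)[97 + √(97² + 4·97·104·103)] = (1/2)[97 + √4165665] = 1068.998

Kővári–Sós–Turán: let r_1, ..., r_97 be the row sums and z = Σ r_i the total number of 1s. Each pair of columns can share at most one row with both entries 1 (else a 2×2 all-ones block appears), so Σ_i C(r_i, 2) ≤ C(104, 2) = 5356. By convexity Σ_i C(r_i, 2) ≥ 97·C(z/97, 2) = z(z − 97)/(2·97), giving z² − 97z − 97·104·103 ≤ 0 and hence z ≤ (1/2)[97 + √(9409 + 4·1039064)] = (1/2)[97 + √4165665] ≈ (1/2)(97 + 2040.9961) = 1068.998.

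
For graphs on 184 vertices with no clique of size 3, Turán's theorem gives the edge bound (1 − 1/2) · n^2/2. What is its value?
Turán density bound = (1/2) · 184^2/2 = 8464

Turán's theorem: ex(n, K_{r+1}) is achieved by the complete r-partite Turán graph T(n, r) with parts as balanced as possible, and is at most (1 − 1/r) · n^2/2. For r = 2, n = 184: the density bound is (1/2) · 33856/2 = 8464. Since 2 ∣ 184, the Turán graph T(184, 2) has parts of equal size 92, and its edge count e(T(184, 2)) = 8464 attains the density bound exactly.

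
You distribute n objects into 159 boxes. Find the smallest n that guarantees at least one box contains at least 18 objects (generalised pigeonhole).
n = (18 − 1)·159 + 1 = 2704

By the generalised pigeonhole principle, to guarantee some box contains ≥ r objects we need more than (r − 1) · k objects total. Threshold: n = (r − 1) · k + 1. With r = 18 and k = 159: n = 17 · 159 + 1 = 2703 + 1 = 2704. For n = 2703 = 17 · 159, we can put exactly 17 objects in every box, avoiding 18 in any single one — so 2704 is tight.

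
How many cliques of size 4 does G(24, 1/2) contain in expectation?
E[# K_4] = C(24, 4) · (1/2)^C(4, 2) = 10626 / 2^6 = 5313/32 = 166.03125

For each 4-subset S of vertices (there are C(24, 4) = 10626 such S), let X_S = 1 if S induces a K_4 (all C(4, 2) = 6 edges present). Then P(X_S = 1) = (1/2)^6 = 1/64. By linearity of expectation, E[# K_4] = C(24, 4) · (1/2)^6 = 10626 / 64 = 5313/32 = 166.03125.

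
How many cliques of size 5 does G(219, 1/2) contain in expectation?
E[# K_5] = C(219, 5) · (1/2)^C(5, 2) = 4009325418 / 2^10 = 2004662709/512 ≈ 3915356.853516

For each 5-subset S of vertices (there are C(219, 5) = 4009325418 such S), let X_S = 1 if S induces a K_5 (all C(5, 2) = 10 edges present). Then P(X_S = 1) = (1/2)^10 = 1/1024. By linearity of expectation, E[# K_5] = C(219, 5) · (1/2)^10 = 4009325418 / 1024 = 2004662709/512 ≈ 3915356.853516.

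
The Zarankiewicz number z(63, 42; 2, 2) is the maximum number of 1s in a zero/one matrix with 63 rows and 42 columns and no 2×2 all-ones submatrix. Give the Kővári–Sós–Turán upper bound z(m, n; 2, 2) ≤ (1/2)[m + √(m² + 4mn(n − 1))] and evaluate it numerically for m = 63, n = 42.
z(63, 42; 2, 2) ≤ (1/2)[63 + √(63² + 4·63·42·41)] = (1/2)[63 + √437913] = 362.375

Kővári–Sós–Turán: let r_1, ..., r_63 be the row sums and z = Σ r_i the total number of 1s. Each pair of columns can share at most one row with both entries 1 (else a 2×2 all-ones block appears), so Σ_i C(r_i, 2) ≤ C(42, 2) = 861. By convexity Σ_i C(r_i, 2) ≥ 63·C(z/63, 2) = z(z − 63)/(2·63), giving z² − 63z − 63·42·41 ≤ 0 and hence z ≤ (1/2)[63 + √(3969 + 4·108486)] = (1/2)[63 + √437913] ≈ (1/2)(63 + 661.75) = 362.375.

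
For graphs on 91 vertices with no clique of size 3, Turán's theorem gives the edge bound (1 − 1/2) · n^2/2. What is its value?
Turán density bound = (1/2) · 91^2/2 = 8281/4 ≈ 2070.25

Turán's theorem: ex(n, K_{r+1}) is achieved by the complete r-partite Turán graph T(n, r) with parts as balanced as possible, and is at most (1 − 1/r) · n^2/2. For r = 2, n = 91: the density bound is (1/2) · 8281/2 = 8281/4 ≈ 2070.25. The integer-valued extremum is e(T(91, 2)) = 2070, which is strictly less than the density bound 8281/4 since 2 ∤ 91 (the parts of T(91, 2) cannot all be equal).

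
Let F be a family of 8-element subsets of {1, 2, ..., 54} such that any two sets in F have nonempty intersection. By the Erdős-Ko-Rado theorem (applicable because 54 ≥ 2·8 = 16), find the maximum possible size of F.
max |F| = C(53, 7) = 154143080

Erdős-Ko-Rado (1961): when n ≥ 2k, max |F| = C(n−1, k−1). The bound is attained by the star {A : i ∈ A} for any fixed i ∈ [n]. Here C(54−1, 8−1) = C(53, 7) = 154143080.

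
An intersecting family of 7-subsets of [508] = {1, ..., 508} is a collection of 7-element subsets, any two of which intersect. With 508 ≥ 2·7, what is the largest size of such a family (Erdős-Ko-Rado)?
max |F| = C(507, 6) = 22899162368082

Erdős-Ko-Rado (1961): when n ≥ 2k, max |F| = C(n−1, k−1). The bound is attained by the star {A : i ∈ A} for any fixed i ∈ [n]. Here C(508−1, 7−1) = C(507, 6) = 22899162368082.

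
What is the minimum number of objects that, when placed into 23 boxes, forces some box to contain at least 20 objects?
n = (20 − 1)·23 + 1 = 438

By the generalised pigeonhole principle, to guarantee some box contains ≥ r objects we need more than (r − 1) · k objects total. Threshold: n = (r − 1) · k + 1. With r = 20 and k = 23: n = 19 · 23 + 1 = 437 + 1 = 438. For n = 437 = 19 · 23, we can put exactly 19 objects in every box, avoiding 20 in any single one — so 438 is tight.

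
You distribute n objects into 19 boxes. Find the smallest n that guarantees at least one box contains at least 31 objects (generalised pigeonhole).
n = (31 − 1)·19 + 1 = 571

By the generalised pigeonhole principle, to guarantee some box contains ≥ r objects we need more than (r − 1) · k objects total. Threshold: n = (r − 1) · k + 1. With r = 31 and k = 19: n = 30 · 19 + 1 = 570 + 1 = 571. For n = 570 = 30 · 19, we can put exactly 30 objects in every box, avoiding 31 in any single one — so 571 is tight.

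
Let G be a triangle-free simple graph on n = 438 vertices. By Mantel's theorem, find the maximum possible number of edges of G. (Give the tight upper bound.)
ex(438, K_3) = ⌊438^2/4⌋ = 47961

Mantel (1907): a triangle-free graph on n vertices has at most ⌊n^2/4⌋ edges, with equality for the complete bipartite graph K_{⌊n/2⌋, ⌈n/2⌉}. For n = 438: ⌊438^2/4⌋ = ⌊191844/4⌋ = 47961. The extremal graph is K_{219, 219}, which has 219·219 = 47961 edges.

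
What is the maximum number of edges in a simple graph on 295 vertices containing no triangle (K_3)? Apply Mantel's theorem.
ex(295, K_3) = ⌊295^2/4⌋ = 21756

Mantel (1907): a triangle-free graph on n vertices has at most ⌊n^2/4⌋ edges, with equality for the complete bipartite graph K_{⌊n/2⌋, ⌈n/2⌉}. For n = 295: ⌊295^2/4⌋ = ⌊87025/4⌋ = 21756. The extremal graph is K_{147, 148}, which has 147·148 = 21756 edges.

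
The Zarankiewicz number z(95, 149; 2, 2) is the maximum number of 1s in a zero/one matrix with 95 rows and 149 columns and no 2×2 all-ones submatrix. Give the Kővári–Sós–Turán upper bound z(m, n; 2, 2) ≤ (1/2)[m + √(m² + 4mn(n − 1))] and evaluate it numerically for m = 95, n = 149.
z(95, 149; 2, 2) ≤ (1/2)[95 + √(95² + 4·95·149·148)] = (1/2)[95 + √8388785] = 1495.67

Kővári–Sós–Turán: let r_1, ..., r_95 be the row sums and z = Σ r_i the total number of 1s. Each pair of columns can share at most one row with both entries 1 (else a 2×2 all-ones block appears), so Σ_i C(r_i, 2) ≤ C(149, 2) = 11026. By convexity Σ_i C(r_i, 2) ≥ 95·C(z/95, 2) = z(z − 95)/(2·95), giving z² − 95z − 95·149·148 ≤ 0 and hence z ≤ (1/2)[95 + √(9025 + 4·2094940)] = (1/2)[95 + √8388785] ≈ (1/2)(95 + 2896.3399) = 1495.67.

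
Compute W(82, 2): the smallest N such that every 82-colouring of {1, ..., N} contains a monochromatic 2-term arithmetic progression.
W(82, 2) = 82 + 1 = 83

A 2-term AP is any pair of integers, so a monochromatic 2-AP exists iff some colour is used at least twice. With 82 colours, the colouring i ↦ i on {1, ..., 82} uses each colour once, avoiding any monochromatic pair, so W(82, 2) > 82. For {1, ..., 83}, pigeonhole forces two integers of the same colour, which form a monochromatic 2-AP. Hence W(82, 2) = 83.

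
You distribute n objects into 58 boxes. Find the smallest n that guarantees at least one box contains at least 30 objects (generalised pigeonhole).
n = (30 − 1)·58 + 1 = 1683

By the generalised pigeonhole principle, to guarantee some box contains ≥ r objects we need more than (r − 1) · k objects total. Threshold: n = (r − 1) · k + 1. With r = 30 and k = 58: n = 29 · 58 + 1 = 1682 + 1 = 1683. For n = 1682 = 29 · 58, we can put exactly 29 objects in every box, avoiding 30 in any single one — so 1683 is tight.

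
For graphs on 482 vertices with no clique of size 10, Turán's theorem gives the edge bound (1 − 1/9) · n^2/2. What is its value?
Turán density bound = (8/9) · 482^2/2 = 929296/9 ≈ 103255.1111

Turán's theorem: ex(n, K_{r+1}) is achieved by the complete r-partite Turán graph T(n, r) with parts as balanced as possible, and is at most (1 − 1/r) · n^2/2. For r = 9, n = 482: the density bound is (8/9) · 232324/2 = 929296/9 ≈ 103255.1111. The integer-valued extremum is e(T(482, 9)) = 103254, which is strictly less than the density bound 929296/9 since 9 ∤ 482 (the parts of T(482, 9) cannot all be equal).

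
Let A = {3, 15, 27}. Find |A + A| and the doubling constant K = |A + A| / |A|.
K = |A + A| / |A| = 5/3

Enumerate A + A = {a + b : a, b ∈ A}. With |A| = 3, there are |A|^2 = 9 ordered sum pairs; collecting distinct values, A + A = {6, 18, 30, 42, 54}, so |A + A| = 5. Thus K = 5/3. Here |A + A| = 2|A| − 1 = 5, the minimum possible — so K = 5/3 is minimal, which holds iff A is an arithmetic progression.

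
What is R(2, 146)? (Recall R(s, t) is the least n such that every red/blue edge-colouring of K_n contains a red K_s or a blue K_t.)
R(2, 146) = 146

R(2, k) = k for all k ≥ 2: in a 2-colouring of K_k, either some edge is red (a red K_2) or all edges are blue (a blue K_k). And K_{145} coloured all-blue has no blue K_146, so R(2, 146) > 145. Hence R(2, 146) = 146.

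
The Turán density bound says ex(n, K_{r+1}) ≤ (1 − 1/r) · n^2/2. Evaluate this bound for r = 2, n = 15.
Turán density bound = (1/2) · 15^2/2 = 225/4 ≈ 56.25

Turán's theorem: ex(n, K_{r+1}) is achieved by the complete r-partite Turán graph T(n, r) with parts as balanced as possible, and is at most (1 − 1/r) · n^2/2. For r = 2, n = 15: the density bound is (1/2) · 225/2 = 225/4 ≈ 56.25. The integer-valued extremum is e(T(15, 2)) = 56, which is strictly less than the density bound 225/4 since 2 ∤ 15 (the parts of T(15, 2) cannot all be equal).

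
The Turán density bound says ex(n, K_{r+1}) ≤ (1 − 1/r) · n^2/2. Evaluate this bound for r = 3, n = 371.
Turán density bound = (2/3) · 371^2/2 = 137641/3 ≈ 45880.3333

Turán's theorem: ex(n, K_{r+1}) is achieved by the complete r-partite Turán graph T(n, r) with parts as balanced as possible, and is at most (1 − 1/r) · n^2/2. For r = 3, n = 371: the density bound is (2/3) · 137641/2 = 137641/3 ≈ 45880.3333. The integer-valued extremum is e(T(371, 3)) = 45880, which is strictly less than the density bound 137641/3 since 3 ∤ 371 (the parts of T(371, 3) cannot all be equal).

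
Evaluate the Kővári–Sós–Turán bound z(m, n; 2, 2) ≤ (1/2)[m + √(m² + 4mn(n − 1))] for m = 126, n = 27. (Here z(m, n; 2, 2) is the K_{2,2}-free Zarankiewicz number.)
z(126, 27; 2, 2) ≤ (1/2)[126 + √(126² + 4·126·27·26)] = (1/2)[126 + √369684] = 367.0082

Kővári–Sós–Turán: let r_1, ..., r_126 be the row sums and z = Σ r_i the total number of 1s. Each pair of columns can share at most one row with both entries 1 (else a 2×2 all-ones block appears), so Σ_i C(r_i, 2) ≤ C(27, 2) = 351. By convexity Σ_i C(r_i, 2) ≥ 126·C(z/126, 2) = z(z − 126)/(2·126), giving z² − 126z − 126·27·26 ≤ 0 and hence z ≤ (1/2)[126 + √(15876 + 4·88452)] = (1/2)[126 + √369684] ≈ (1/2)(126 + 608.0164) = 367.0082.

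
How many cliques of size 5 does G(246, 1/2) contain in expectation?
E[# K_5] = C(246, 5) · (1/2)^C(5, 2) = 7206616494 / 2^10 = 3603308247/512 ≈ 7037711.419922

For each 5-subset S of vertices (there are C(246, 5) = 7206616494 such S), let X_S = 1 if S induces a K_5 (all C(5, 2) = 10 edges present). Then P(X_S = 1) = (1/2)^10 = 1/1024. By linearity of expectation, E[# K_5] = C(246, 5) · (1/2)^10 = 7206616494 / 1024 = 3603308247/512 ≈ 7037711.419922.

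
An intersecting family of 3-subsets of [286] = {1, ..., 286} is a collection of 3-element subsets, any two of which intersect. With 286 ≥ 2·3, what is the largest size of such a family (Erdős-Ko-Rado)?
max |F| = C(285, 2) = 40470

The Erdős-Ko-Rado theorem states: for n ≥ 2k, an intersecting family of k-subsets of an n-element set has size at most C(n − 1, k − 1), with equality for 'star' families {A ⊆ [n] : |A| = k, i ∈ A} (fix an element i). For n = 286, k = 3: C(285, 2) = 40470.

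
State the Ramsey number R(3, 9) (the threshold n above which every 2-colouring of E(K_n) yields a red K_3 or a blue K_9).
R(3, 9) = 36

Lower bound: an explicit 2-colouring of K_{35} (typically a Paley-type or other structured construction) avoids a red K_3 and a blue K_9, showing R(3, 9) > 35.
Upper bound: the simple Erdős–Szekeres recurrence only gives R(3, 9) ≤ 37; the tight bound R(3, 9) ≤ 36 requires a sharper case analysis (or computer search) of 2-colourings of K_{36}.
Hence R(3, 9) = 36.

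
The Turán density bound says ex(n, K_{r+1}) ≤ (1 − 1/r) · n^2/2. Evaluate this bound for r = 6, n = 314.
Turán density bound = (5/6) · 314^2/2 = 123245/3 ≈ 41081.6667

Turán's theorem: ex(n, K_{r+1}) is achieved by the complete r-partite Turán graph T(n, r) with parts as balanced as possible, and is at most (1 − 1/r) · n^2/2. For r = 6, n = 314: the density bound is (5/6) · 98596/2 = 123245/3 ≈ 41081.6667. The integer-valued extremum is e(T(314, 6)) = 41081, which is strictly less than the density bound 123245/3 since 6 ∤ 314 (the parts of T(314, 6) cannot all be equal).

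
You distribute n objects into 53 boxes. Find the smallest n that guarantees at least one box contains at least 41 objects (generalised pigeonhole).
n = (41 − 1)·53 + 1 = 2121

By the generalised pigeonhole principle, to guarantee some box contains ≥ r objects we need more than (r − 1) · k objects total. Threshold: n = (r − 1) · k + 1. With r = 41 and k = 53: n = 40 · 53 + 1 = 2120 + 1 = 2121. For n = 2120 = 40 · 53, we can put exactly 40 objects in every box, avoiding 41 in any single one — so 2121 is tight.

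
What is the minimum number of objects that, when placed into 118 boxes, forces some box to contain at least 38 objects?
n = (38 − 1)·118 + 1 = 4367

By the generalised pigeonhole principle, to guarantee some box contains ≥ r objects we need more than (r − 1) · k objects total. Threshold: n = (r − 1) · k + 1. With r = 38 and k = 118: n = 37 · 118 + 1 = 4366 + 1 = 4367. For n = 4366 = 37 · 118, we can put exactly 37 objects in every box, avoiding 38 in any single one — so 4367 is tight.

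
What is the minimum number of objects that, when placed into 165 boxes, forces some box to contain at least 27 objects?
n = (27 − 1)·165 + 1 = 4291

By the generalised pigeonhole principle, to guarantee some box contains ≥ r objects we need more than (r − 1) · k objects total. Threshold: n = (r − 1) · k + 1. With r = 27 and k = 165: n = 26 · 165 + 1 = 4290 + 1 = 4291. For n = 4290 = 26 · 165, we can put exactly 26 objects in every box, avoiding 27 in any single one — so 4291 is tight.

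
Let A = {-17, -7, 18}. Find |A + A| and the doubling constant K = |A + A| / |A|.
K = |A + A| / |A| = 6/3 = 2

Enumerate A + A = {a + b : a, b ∈ A}. With |A| = 3, there are |A|^2 = 9 ordered sum pairs; collecting distinct values, A + A = {-34, -24, -14, 1, 11, 36}, so |A + A| = 6. Thus K = 6/3 = 2. For comparison, the minimum possible |A + A| over all 3-element sets is 2·3 − 1 = 5 (so min K = 5/3), attained only by arithmetic progressions.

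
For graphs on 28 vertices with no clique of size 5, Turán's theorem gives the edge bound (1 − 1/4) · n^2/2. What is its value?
Turán density bound = (3/4) · 28^2/2 = 294

Turán's theorem: ex(n, K_{r+1}) is achieved by the complete r-partite Turán graph T(n, r) with parts as balanced as possible, and is at most (1 − 1/r) · n^2/2. For r = 4, n = 28: the density bound is (3/4) · 784/2 = 294. Since 4 ∣ 28, the Turán graph T(28, 4) has parts of equal size 7, and its edge count e(T(28, 4)) = 294 attains the density bound exactly.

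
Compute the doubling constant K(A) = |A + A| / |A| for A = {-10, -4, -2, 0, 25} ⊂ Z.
K = |A + A| / |A| = 14/5

Enumerate A + A = {a + b : a, b ∈ A}. With |A| = 5, there are |A|^2 = 25 ordered sum pairs; collecting distinct values, A + A = {-20, -14, -12, -10, -8, -6, -4, -2, 0, 15, 21, 23, 25, 50}, so |A + A| = 14. Thus K = 14/5. For comparison, the minimum possible |A + A| over all 5-element sets is 2·5 − 1 = 9 (so min K = 9/5), attained only by arithmetic progressions.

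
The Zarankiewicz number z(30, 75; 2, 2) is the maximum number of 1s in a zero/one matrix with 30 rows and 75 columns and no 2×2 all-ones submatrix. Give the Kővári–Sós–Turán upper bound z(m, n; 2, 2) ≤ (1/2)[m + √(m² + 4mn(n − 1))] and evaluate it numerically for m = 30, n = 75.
z(30, 75; 2, 2) ≤ (1/2)[30 + √(30² + 4·30·75·74)] = (1/2)[30 + √666900] = 423.3197

Kővári–Sós–Turán: let r_1, ..., r_30 be the row sums and z = Σ r_i the total number of 1s. Each pair of columns can share at most one row with both entries 1 (else a 2×2 all-ones block appears), so Σ_i C(r_i, 2) ≤ C(75, 2) = 2775. By convexity Σ_i C(r_i, 2) ≥ 30·C(z/30, 2) = z(z − 30)/(2·30), giving z² − 30z − 30·75·74 ≤ 0 and hence z ≤ (1/2)[30 + √(900 + 4·166500)] = (1/2)[30 + √666900] ≈ (1/2)(30 + 816.6395) = 423.3197.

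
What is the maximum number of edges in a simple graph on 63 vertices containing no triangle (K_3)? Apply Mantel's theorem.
ex(63, K_3) = ⌊63^2/4⌋ = 992

Mantel (1907): a triangle-free graph on n vertices has at most ⌊n^2/4⌋ edges, with equality for the complete bipartite graph K_{⌊n/2⌋, ⌈n/2⌉}. For n = 63: ⌊63^2/4⌋ = ⌊3969/4⌋ = 992. The extremal graph is K_{31, 32}, which has 31·32 = 992 edges.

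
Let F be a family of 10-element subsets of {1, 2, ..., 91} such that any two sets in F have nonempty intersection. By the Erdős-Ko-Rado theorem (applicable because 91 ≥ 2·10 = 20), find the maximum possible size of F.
max |F| = C(90, 9) = 706252528630

Erdős-Ko-Rado (1961): when n ≥ 2k, max |F| = C(n−1, k−1). The bound is attained by the star {A : i ∈ A} for any fixed i ∈ [n]. Here C(91−1, 10−1) = C(90, 9) = 706252528630.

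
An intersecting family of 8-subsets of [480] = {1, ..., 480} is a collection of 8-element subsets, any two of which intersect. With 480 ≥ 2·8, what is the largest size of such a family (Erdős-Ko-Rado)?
max |F| = C(479, 7) = 1098477832960695

Erdős-Ko-Rado (1961): when n ≥ 2k, max |F| = C(n−1, k−1). The bound is attained by the star {A : i ∈ A} for any fixed i ∈ [n]. Here C(480−1, 8−1) = C(479, 7) = 1098477832960695.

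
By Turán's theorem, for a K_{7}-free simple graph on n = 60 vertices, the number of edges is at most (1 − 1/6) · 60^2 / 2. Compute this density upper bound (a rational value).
Turán density bound = (5/6) · 60^2/2 = 1500

Turán's theorem: ex(n, K_{r+1}) is achieved by the complete r-partite Turán graph T(n, r) with parts as balanced as possible, and is at most (1 − 1/r) · n^2/2. For r = 6, n = 60: the density bound is (5/6) · 3600/2 = 1500. Since 6 ∣ 60, the Turán graph T(60, 6) has parts of equal size 10, and its edge count e(T(60, 6)) = 1500 attains the density bound exactly.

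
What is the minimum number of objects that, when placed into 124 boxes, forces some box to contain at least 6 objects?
n = (6 − 1)·124 + 1 = 621

By the generalised pigeonhole principle, to guarantee some box contains ≥ r objects we need more than (r − 1) · k objects total. Threshold: n = (r − 1) · k + 1. With r = 6 and k = 124: n = 5 · 124 + 1 = 620 + 1 = 621. For n = 620 = 5 · 124, we can put exactly 5 objects in every box, avoiding 6 in any single one — so 621 is tight.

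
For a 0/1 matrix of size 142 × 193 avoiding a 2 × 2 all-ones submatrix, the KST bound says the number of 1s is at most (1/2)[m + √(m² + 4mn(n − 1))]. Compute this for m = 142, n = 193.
z(142, 193; 2, 2) ≤ (1/2)[142 + √(142² + 4·142·193·192)] = (1/2)[142 + √21067972] = 2365.993

Kővári–Sós–Turán: let r_1, ..., r_142 be the row sums and z = Σ r_i the total number of 1s. Each pair of columns can share at most one row with both entries 1 (else a 2×2 all-ones block appears), so Σ_i C(r_i, 2) ≤ C(193, 2) = 18528. By convexity Σ_i C(r_i, 2) ≥ 142·C(z/142, 2) = z(z − 142)/(2·142), giving z² − 142z − 142·193·192 ≤ 0 and hence z ≤ (1/2)[142 + √(20164 + 4·5261952)] = (1/2)[142 + √21067972] ≈ (1/2)(142 + 4589.9861) = 2365.993.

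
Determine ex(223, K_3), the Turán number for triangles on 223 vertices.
ex(223, K_3) = ⌊223^2/4⌋ = 12432

Mantel (1907): a triangle-free graph on n vertices has at most ⌊n^2/4⌋ edges, with equality for the complete bipartite graph K_{⌊n/2⌋, ⌈n/2⌉}. For n = 223: ⌊223^2/4⌋ = ⌊49729/4⌋ = 12432. The extremal graph is K_{111, 112}, which has 111·112 = 12432 edges.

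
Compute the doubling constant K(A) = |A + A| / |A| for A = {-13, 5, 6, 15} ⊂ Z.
K = |A + A| / |A| = 10/4 = 5/2

Enumerate A + A = {a + b : a, b ∈ A}. With |A| = 4, there are |A|^2 = 16 ordered sum pairs; collecting distinct values, A + A = {-26, -8, -7, 2, 10, 11, 12, 20, 21, 30}, so |A + A| = 10. Thus K = 10/4 = 5/2. For comparison, the minimum possible |A + A| over all 4-element sets is 2·4 − 1 = 7 (so min K = 7/4), attained only by arithmetic progressions.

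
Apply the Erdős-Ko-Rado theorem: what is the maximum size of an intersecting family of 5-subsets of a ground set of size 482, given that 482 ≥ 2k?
max |F| = C(481, 4) = 2202614440

Erdős-Ko-Rado (1961): when n ≥ 2k, max |F| = C(n−1, k−1). The bound is attained by the star {A : i ∈ A} for any fixed i ∈ [n]. Here C(482−1, 5−1) = C(481, 4) = 2202614440.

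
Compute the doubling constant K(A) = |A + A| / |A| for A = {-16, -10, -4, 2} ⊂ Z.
K = |A + A| / |A| = 7/4

Enumerate A + A = {a + b : a, b ∈ A}. With |A| = 4, there are |A|^2 = 16 ordered sum pairs; collecting distinct values, A + A = {-32, -26, -20, -14, -8, -2, 4}, so |A + A| = 7. Thus K = 7/4. Here |A + A| = 2|A| − 1 = 7, the minimum possible — so K = 7/4 is minimal, which holds iff A is an arithmetic progression.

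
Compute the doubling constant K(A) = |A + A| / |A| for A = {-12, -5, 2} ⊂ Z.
K = |A + A| / |A| = 5/3

Enumerate A + A = {a + b : a, b ∈ A}. With |A| = 3, there are |A|^2 = 9 ordered sum pairs; collecting distinct values, A + A = {-24, -17, -10, -3, 4}, so |A + A| = 5. Thus K = 5/3. Here |A + A| = 2|A| − 1 = 5, the minimum possible — so K = 5/3 is minimal, which holds iff A is an arithmetic progression.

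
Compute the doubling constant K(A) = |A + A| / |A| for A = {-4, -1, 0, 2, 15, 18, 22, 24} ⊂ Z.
K = |A + A| / |A| = 30/8 = 15/4

Enumerate A + A = {a + b : a, b ∈ A}. With |A| = 8, there are |A|^2 = 64 ordered sum pairs; collecting distinct values, A + A = {-8, -5, -4, -2, -1, 0, 1, 2, 4, 11, 14, 15, 17, 18, 20, 21, 22, 23, 24, 26, 30, 33, 36, 37, 39, 40, 42, 44, 46, 48}, so |A + A| = 30. Thus K = 30/8 = 15/4. For comparison, the minimum possible |A + A| over all 8-element sets is 2·8 − 1 = 15 (so min K = 15/8), attained only by arithmetic progressions.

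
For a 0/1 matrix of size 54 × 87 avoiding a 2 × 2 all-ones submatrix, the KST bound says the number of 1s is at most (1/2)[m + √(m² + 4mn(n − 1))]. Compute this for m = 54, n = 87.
z(54, 87; 2, 2) ≤ (1/2)[54 + √(54² + 4·54·87·86)] = (1/2)[54 + √1619028] = 663.2052

Kővári–Sós–Turán: let r_1, ..., r_54 be the row sums and z = Σ r_i the total number of 1s. Each pair of columns can share at most one row with both entries 1 (else a 2×2 all-ones block appears), so Σ_i C(r_i, 2) ≤ C(87, 2) = 3741. By convexity Σ_i C(r_i, 2) ≥ 54·C(z/54, 2) = z(z − 54)/(2·54), giving z² − 54z − 54·87·86 ≤ 0 and hence z ≤ (1/2)[54 + √(2916 + 4·404028)] = (1/2)[54 + √1619028] ≈ (1/2)(54 + 1272.4103) = 663.2052.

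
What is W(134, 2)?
W(134, 2) = 134 + 1 = 135

A 2-term AP is any pair of integers, so a monochromatic 2-AP exists iff some colour is used at least twice. With 134 colours, the colouring i ↦ i on {1, ..., 134} uses each colour once, avoiding any monochromatic pair, so W(134, 2) > 134. For {1, ..., 135}, pigeonhole forces two integers of the same colour, which form a monochromatic 2-AP. Hence W(134, 2) = 135.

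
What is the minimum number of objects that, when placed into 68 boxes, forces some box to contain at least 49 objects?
n = (49 − 1)·68 + 1 = 3265

By the generalised pigeonhole principle, to guarantee some box contains ≥ r objects we need more than (r − 1) · k objects total. Threshold: n = (r − 1) · k + 1. With r = 49 and k = 68: n = 48 · 68 + 1 = 3264 + 1 = 3265. For n = 3264 = 48 · 68, we can put exactly 48 objects in every box, avoiding 49 in any single one — so 3265 is tight.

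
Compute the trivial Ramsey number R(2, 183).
R(2, 183) = 183

R(2, k) = k for all k ≥ 2: in a 2-colouring of K_k, either some edge is red (a red K_2) or all edges are blue (a blue K_k). And K_{182} coloured all-blue has no blue K_183, so R(2, 183) > 182. Hence R(2, 183) = 183.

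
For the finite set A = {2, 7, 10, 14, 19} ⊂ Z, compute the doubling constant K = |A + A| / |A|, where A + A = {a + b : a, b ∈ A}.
K = |A + A| / |A| = 14/5

Enumerate A + A = {a + b : a, b ∈ A}. With |A| = 5, there are |A|^2 = 25 ordered sum pairs; collecting distinct values, A + A = {4, 9, 12, 14, 16, 17, 20, 21, 24, 26, 28, 29, 33, 38}, so |A + A| = 14. Thus K = 14/5. For comparison, the minimum possible |A + A| over all 5-element sets is 2·5 − 1 = 9 (so min K = 9/5), attained only by arithmetic progressions.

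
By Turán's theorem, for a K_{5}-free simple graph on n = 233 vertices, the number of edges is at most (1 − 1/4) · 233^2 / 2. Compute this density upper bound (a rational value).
Turán density bound = (3/4) · 233^2/2 = 162867/8 ≈ 20358.375

Turán's theorem: ex(n, K_{r+1}) is achieved by the complete r-partite Turán graph T(n, r) with parts as balanced as possible, and is at most (1 − 1/r) · n^2/2. For r = 4, n = 233: the density bound is (3/4) · 54289/2 = 162867/8 ≈ 20358.375. The integer-valued extremum is e(T(233, 4)) = 20358, which is strictly less than the density bound 162867/8 since 4 ∤ 233 (the parts of T(233, 4) cannot all be equal).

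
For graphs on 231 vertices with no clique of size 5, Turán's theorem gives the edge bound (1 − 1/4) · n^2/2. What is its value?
Turán density bound = (3/4) · 231^2/2 = 160083/8 ≈ 20010.375

Turán's theorem: ex(n, K_{r+1}) is achieved by the complete r-partite Turán graph T(n, r) with parts as balanced as possible, and is at most (1 − 1/r) · n^2/2. For r = 4, n = 231: the density bound is (3/4) · 53361/2 = 160083/8 ≈ 20010.375. The integer-valued extremum is e(T(231, 4)) = 20010, which is strictly less than the density bound 160083/8 since 4 ∤ 231 (the parts of T(231, 4) cannot all be equal).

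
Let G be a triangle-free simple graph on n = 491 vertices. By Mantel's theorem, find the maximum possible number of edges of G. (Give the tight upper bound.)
ex(491, K_3) = ⌊491^2/4⌋ = 60270

Mantel (1907): a triangle-free graph on n vertices has at most ⌊n^2/4⌋ edges, with equality for the complete bipartite graph K_{⌊n/2⌋, ⌈n/2⌉}. For n = 491: ⌊491^2/4⌋ = ⌊241081/4⌋ = 60270. The extremal graph is K_{245, 246}, which has 245·246 = 60270 edges.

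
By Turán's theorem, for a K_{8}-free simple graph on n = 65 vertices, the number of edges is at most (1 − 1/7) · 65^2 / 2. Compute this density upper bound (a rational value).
Turán density bound = (6/7) · 65^2/2 = 12675/7 ≈ 1810.7143

Turán's theorem: ex(n, K_{r+1}) is achieved by the complete r-partite Turán graph T(n, r) with parts as balanced as possible, and is at most (1 − 1/r) · n^2/2. For r = 7, n = 65: the density bound is (6/7) · 4225/2 = 12675/7 ≈ 1810.7143. The integer-valued extremum is e(T(65, 7)) = 1810, which is strictly less than the density bound 12675/7 since 7 ∤ 65 (the parts of T(65, 7) cannot all be equal).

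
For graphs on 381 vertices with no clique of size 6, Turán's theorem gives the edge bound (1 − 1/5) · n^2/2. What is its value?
Turán density bound = (4/5) · 381^2/2 = 290322/5 ≈ 58064.4

Turán's theorem: ex(n, K_{r+1}) is achieved by the complete r-partite Turán graph T(n, r) with parts as balanced as possible, and is at most (1 − 1/r) · n^2/2. For r = 5, n = 381: the density bound is (4/5) · 145161/2 = 290322/5 ≈ 58064.4. The integer-valued extremum is e(T(381, 5)) = 58064, which is strictly less than the density bound 290322/5 since 5 ∤ 381 (the parts of T(381, 5) cannot all be equal).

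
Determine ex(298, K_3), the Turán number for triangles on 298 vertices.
ex(298, K_3) = ⌊298^2/4⌋ = 22201

Mantel (1907): a triangle-free graph on n vertices has at most ⌊n^2/4⌋ edges, with equality for the complete bipartite graph K_{⌊n/2⌋, ⌈n/2⌉}. For n = 298: ⌊298^2/4⌋ = ⌊88804/4⌋ = 22201. The extremal graph is K_{149, 149}, which has 149·149 = 22201 edges.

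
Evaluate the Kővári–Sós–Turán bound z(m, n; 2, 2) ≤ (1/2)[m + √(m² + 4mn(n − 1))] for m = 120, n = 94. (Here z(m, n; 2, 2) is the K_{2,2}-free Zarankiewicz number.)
z(120, 94; 2, 2) ≤ (1/2)[120 + √(120² + 4·120·94·93)] = (1/2)[120 + √4210560] = 1085.9825

Kővári–Sós–Turán: let r_1, ..., r_120 be the row sums and z = Σ r_i the total number of 1s. Each pair of columns can share at most one row with both entries 1 (else a 2×2 all-ones block appears), so Σ_i C(r_i, 2) ≤ C(94, 2) = 4371. By convexity Σ_i C(r_i, 2) ≥ 120·C(z/120, 2) = z(z − 120)/(2·120), giving z² − 120z − 120·94·93 ≤ 0 and hence z ≤ (1/2)[120 + √(14400 + 4·1049040)] = (1/2)[120 + √4210560] ≈ (1/2)(120 + 2051.9649) = 1085.9825.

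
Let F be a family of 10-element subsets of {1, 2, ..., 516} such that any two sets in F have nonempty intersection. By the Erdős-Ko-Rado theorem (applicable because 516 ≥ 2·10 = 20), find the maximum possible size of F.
max |F| = C(515, 9) = 6545987496616226880

Erdős-Ko-Rado (1961): when n ≥ 2k, max |F| = C(n−1, k−1). The bound is attained by the star {A : i ∈ A} for any fixed i ∈ [n]. Here C(516−1, 10−1) = C(515, 9) = 6545987496616226880.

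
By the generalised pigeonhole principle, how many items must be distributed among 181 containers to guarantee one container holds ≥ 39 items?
n = (39 − 1)·181 + 1 = 6879

By the generalised pigeonhole principle, to guarantee some box contains ≥ r objects we need more than (r − 1) · k objects total. Threshold: n = (r − 1) · k + 1. With r = 39 and k = 181: n = 38 · 181 + 1 = 6878 + 1 = 6879. For n = 6878 = 38 · 181, we can put exactly 38 objects in every box, avoiding 39 in any single one — so 6879 is tight.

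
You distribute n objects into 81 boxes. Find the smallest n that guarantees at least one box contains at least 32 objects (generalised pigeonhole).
n = (32 − 1)·81 + 1 = 2512

By the generalised pigeonhole principle, to guarantee some box contains ≥ r objects we need more than (r − 1) · k objects total. Threshold: n = (r − 1) · k + 1. With r = 32 and k = 81: n = 31 · 81 + 1 = 2511 + 1 = 2512. For n = 2511 = 31 · 81, we can put exactly 31 objects in every box, avoiding 32 in any single one — so 2512 is tight.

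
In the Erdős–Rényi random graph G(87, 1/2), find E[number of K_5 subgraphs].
E[# K_5] = C(87, 5) · (1/2)^C(5, 2) = 36949857 / 2^10 ≈ 36083.844727

For each 5-subset S of vertices (there are C(87, 5) = 36949857 such S), let X_S = 1 if S induces a K_5 (all C(5, 2) = 10 edges present). Then P(X_S = 1) = (1/2)^10 = 1/1024. By linearity of expectation, E[# K_5] = C(87, 5) · (1/2)^10 = 36949857 / 1024 ≈ 36083.844727.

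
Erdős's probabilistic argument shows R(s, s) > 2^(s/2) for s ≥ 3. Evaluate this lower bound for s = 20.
2^(20/2) = 1024; so R(20, 20) > 1024

Colour each edge of K_n uniformly at random with red/blue. The expected number of monochromatic K_20 is C(n, 20) · 2 · 2^(−C(20,2)). If C(n, 20) · 2^(1 − C(20,2)) < 1, then with positive probability no monochromatic K_20 exists, so R(20, 20) > n. The standard estimate C(n, 20) ≤ n^20/20! shows this inequality holds whenever n ≤ 2^(20/2) (since 20! · 2^(C(20,2) − 1) > 2^(20^2/2) ≥ n^20). Hence R(20, 20) > 2^(20/2) = 1024.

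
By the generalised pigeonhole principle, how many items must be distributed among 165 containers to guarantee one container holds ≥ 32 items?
n = (32 − 1)·165 + 1 = 5116

By the generalised pigeonhole principle, to guarantee some box contains ≥ r objects we need more than (r − 1) · k objects total. Threshold: n = (r − 1) · k + 1. With r = 32 and k = 165: n = 31 · 165 + 1 = 5115 + 1 = 5116. For n = 5115 = 31 · 165, we can put exactly 31 objects in every box, avoiding 32 in any single one — so 5116 is tight.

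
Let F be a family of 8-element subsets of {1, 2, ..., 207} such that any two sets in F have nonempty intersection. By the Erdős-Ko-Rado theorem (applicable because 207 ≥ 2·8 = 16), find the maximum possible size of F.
max |F| = C(206, 7) = 2817696242600

Erdős-Ko-Rado (1961): when n ≥ 2k, max |F| = C(n−1, k−1). The bound is attained by the star {A : i ∈ A} for any fixed i ∈ [n]. Here C(207−1, 8−1) = C(206, 7) = 2817696242600.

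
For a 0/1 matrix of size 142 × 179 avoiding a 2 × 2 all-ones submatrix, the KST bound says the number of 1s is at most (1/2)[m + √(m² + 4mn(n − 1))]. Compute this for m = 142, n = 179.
z(142, 179; 2, 2) ≤ (1/2)[142 + √(142² + 4·142·179·178)] = (1/2)[142 + √18117780] = 2199.2493

Kővári–Sós–Turán: let r_1, ..., r_142 be the row sums and z = Σ r_i the total number of 1s. Each pair of columns can share at most one row with both entries 1 (else a 2×2 all-ones block appears), so Σ_i C(r_i, 2) ≤ C(179, 2) = 15931. By convexity Σ_i C(r_i, 2) ≥ 142·C(z/142, 2) = z(z − 142)/(2·142), giving z² − 142z − 142·179·178 ≤ 0 and hence z ≤ (1/2)[142 + √(20164 + 4·4524404)] = (1/2)[142 + √18117780] ≈ (1/2)(142 + 4256.4986) = 2199.2493.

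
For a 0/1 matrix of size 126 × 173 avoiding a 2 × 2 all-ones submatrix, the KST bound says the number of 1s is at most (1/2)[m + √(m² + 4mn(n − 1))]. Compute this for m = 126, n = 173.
z(126, 173; 2, 2) ≤ (1/2)[126 + √(126² + 4·126·173·172)] = (1/2)[126 + √15012900] = 2000.3242

Kővári–Sós–Turán: let r_1, ..., r_126 be the row sums and z = Σ r_i the total number of 1s. Each pair of columns can share at most one row with both entries 1 (else a 2×2 all-ones block appears), so Σ_i C(r_i, 2) ≤ C(173, 2) = 14878. By convexity Σ_i C(r_i, 2) ≥ 126·C(z/126, 2) = z(z − 126)/(2·126), giving z² − 126z − 126·173·172 ≤ 0 and hence z ≤ (1/2)[126 + √(15876 + 4·3749256)] = (1/2)[126 + √15012900] ≈ (1/2)(126 + 3874.6484) = 2000.3242.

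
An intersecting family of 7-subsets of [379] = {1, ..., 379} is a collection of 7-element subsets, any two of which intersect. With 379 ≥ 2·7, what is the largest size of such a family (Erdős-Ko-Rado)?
max |F| = C(378, 6) = 3893141602350

The Erdős-Ko-Rado theorem states: for n ≥ 2k, an intersecting family of k-subsets of an n-element set has size at most C(n − 1, k − 1), with equality for 'star' families {A ⊆ [n] : |A| = k, i ∈ A} (fix an element i). For n = 379, k = 7: C(378, 6) = 3893141602350.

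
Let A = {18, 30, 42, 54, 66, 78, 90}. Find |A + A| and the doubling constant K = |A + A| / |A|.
K = |A + A| / |A| = 13/7

Enumerate A + A = {a + b : a, b ∈ A}. With |A| = 7, there are |A|^2 = 49 ordered sum pairs; collecting distinct values, A + A = {36, 48, 60, 72, 84, 96, 108, 120, 132, 144, 156, 168, 180}, so |A + A| = 13. Thus K = 13/7. Here |A + A| = 2|A| − 1 = 13, the minimum possible — so K = 13/7 is minimal, which holds iff A is an arithmetic progression.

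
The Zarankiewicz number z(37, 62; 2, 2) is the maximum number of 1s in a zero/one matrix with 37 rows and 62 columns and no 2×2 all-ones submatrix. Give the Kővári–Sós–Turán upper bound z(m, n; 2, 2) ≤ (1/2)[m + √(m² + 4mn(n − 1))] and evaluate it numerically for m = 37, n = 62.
z(37, 62; 2, 2) ≤ (1/2)[37 + √(37² + 4·37·62·61)] = (1/2)[37 + √561105] = 393.0347

Kővári–Sós–Turán: let r_1, ..., r_37 be the row sums and z = Σ r_i the total number of 1s. Each pair of columns can share at most one row with both entries 1 (else a 2×2 all-ones block appears), so Σ_i C(r_i, 2) ≤ C(62, 2) = 1891. By convexity Σ_i C(r_i, 2) ≥ 37·C(z/37, 2) = z(z − 37)/(2·37), giving z² − 37z − 37·62·61 ≤ 0 and hence z ≤ (1/2)[37 + √(1369 + 4·139934)] = (1/2)[37 + √561105] ≈ (1/2)(37 + 749.0694) = 393.0347.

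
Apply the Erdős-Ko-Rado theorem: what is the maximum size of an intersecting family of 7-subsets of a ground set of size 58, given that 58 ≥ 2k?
max |F| = C(57, 6) = 36288252

Erdős-Ko-Rado (1961): when n ≥ 2k, max |F| = C(n−1, k−1). The bound is attained by the star {A : i ∈ A} for any fixed i ∈ [n]. Here C(58−1, 7−1) = C(57, 6) = 36288252.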